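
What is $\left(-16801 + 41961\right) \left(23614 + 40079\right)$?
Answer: $1602515880$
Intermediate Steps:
$\left(-16801 + 41961\right) \left(23614 + 40079\right) = 25160 \cdot 63693 = 1602515880$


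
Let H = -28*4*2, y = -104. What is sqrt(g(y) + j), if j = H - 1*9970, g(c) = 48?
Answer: I*sqrt(10146) ≈ 100.73*I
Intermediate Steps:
H = -224 (H = -112*2 = -224)
j = -10194 (j = -224 - 1*9970 = -224 - 9970 = -10194)
sqrt(g(y) + j) = sqrt(48 - 10194) = sqrt(-10146) = I*sqrt(10146)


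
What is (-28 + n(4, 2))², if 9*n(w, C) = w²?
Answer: 55696/81 ≈ 687.60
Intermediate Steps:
n(w, C) = w²/9
(-28 + n(4, 2))² = (-28 + (⅑)*4²)² = (-28 + (⅑)*16)² = (-28 + 16/9)² = (-236/9)² = 55696/81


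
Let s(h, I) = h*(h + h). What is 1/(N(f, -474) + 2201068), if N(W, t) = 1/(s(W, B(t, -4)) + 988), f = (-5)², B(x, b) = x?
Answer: 2238/4925990185 ≈ 4.5432e-7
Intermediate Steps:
s(h, I) = 2*h² (s(h, I) = h*(2*h) = 2*h²)
f = 25
N(W, t) = 1/(988 + 2*W²) (N(W, t) = 1/(2*W² + 988) = 1/(988 + 2*W²))
1/(N(f, -474) + 2201068) = 1/(1/(2*(494 + 25²)) + 2201068) = 1/(1/(2*(494 + 625)) + 2201068) = 1/((½)/1119 + 2201068) = 1/((½)*(1/1119) + 2201068) = 1/(1/2238 + 2201068) = 1/(4925990185/2238) = 2238/4925990185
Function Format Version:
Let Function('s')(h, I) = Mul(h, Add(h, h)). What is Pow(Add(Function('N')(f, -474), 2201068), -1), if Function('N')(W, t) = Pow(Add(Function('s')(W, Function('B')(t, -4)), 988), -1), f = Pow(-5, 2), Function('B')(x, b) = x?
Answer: Rational(2238, 4925990185) ≈ 4.5432e-7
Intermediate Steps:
Function('s')(h, I) = Mul(2, Pow(h, 2)) (Function('s')(h, I) = Mul(h, Mul(2, h)) = Mul(2, Pow(h, 2)))
f = 25
Function('N')(W, t) = Pow(Add(988, Mul(2, Pow(W, 2))), -1) (Function('N')(W, t) = Pow(Add(Mul(2, Pow(W, 2)), 988), -1) = Pow(Add(988, Mul(2, Pow(W, 2))), -1))
Pow(Add(Function('N')(f, -474), 2201068), -1) = Pow(Add(Mul(Rational(1, 2), Pow(Add(494, Pow(25, 2)), -1)), 2201068), -1) = Pow(Add(Mul(Rational(1, 2), Pow(Add(494, 625), -1)), 2201068), -1) = Pow(Add(Mul(Rational(1, 2), Pow(1119, -1)), 2201068), -1) = Pow(Add(Mul(Rational(1, 2), Rational(1, 1119)), 2201068), -1) = Pow(Add(Rational(1, 2238), 2201068), -1) = Pow(Rational(4925990185, 2238), -1) = Rational(2238, 4925990185)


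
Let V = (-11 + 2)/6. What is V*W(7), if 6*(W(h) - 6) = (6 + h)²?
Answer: -205/4 ≈ -51.250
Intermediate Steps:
V = -3/2 (V = (⅙)*(-9) = -3/2 ≈ -1.5000)
W(h) = 6 + (6 + h)²/6
V*W(7) = -3*(6 + (6 + 7)²/6)/2 = -3*(6 + (⅙)*13²)/2 = -3*(6 + (⅙)*169)/2 = -3*(6 + 169/6)/2 = -3/2*205/6 = -205/4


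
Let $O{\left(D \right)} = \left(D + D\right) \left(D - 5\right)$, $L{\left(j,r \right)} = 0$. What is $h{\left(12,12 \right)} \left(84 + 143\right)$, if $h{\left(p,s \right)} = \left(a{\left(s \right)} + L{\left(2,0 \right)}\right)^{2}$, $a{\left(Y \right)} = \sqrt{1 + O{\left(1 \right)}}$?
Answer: $-1589$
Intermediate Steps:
$O{\left(D \right)} = 2 D \left(-5 + D\right)$
$a{\left(Y \right)} = i \sqrt{7}$ ($a{\left(Y \right)} = \sqrt{1 + 2 \cdot 1 \left(-5 + 1\right)} = \sqrt{1 + 2 \cdot 1 \left(-4\right)} = \sqrt{1 - 8} = \sqrt{-7} = i \sqrt{7}$)
$h{\left(p,s \right)} = -7$ ($h{\left(p,s \right)} = \left(i \sqrt{7} + 0\right)^{2} = \left(i \sqrt{7}\right)^{2} = -7$)
$h{\left(12,12 \right)} \left(84 + 143\right) = - 7 \left(84 + 143\right) = \left(-7\right) 227 = -1589$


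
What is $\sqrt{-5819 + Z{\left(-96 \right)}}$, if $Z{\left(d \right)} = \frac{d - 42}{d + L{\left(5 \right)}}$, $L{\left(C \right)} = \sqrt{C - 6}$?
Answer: $\frac{\sqrt{-494219918075 + 1271946 i}}{9217} \approx 9.815 \cdot 10^{-5} + 76.273 i$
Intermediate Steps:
$L{\left(C \right)} = \sqrt{-6 + C}$
$Z{\left(d \right)} = \frac{-42 + d}{i + d}$ ($Z{\left(d \right)} = \frac{d - 42}{d + \sqrt{-6 + 5}} = \frac{-42 + d}{d + \sqrt{-1}} = \frac{-42 + d}{d + i} = \frac{-42 + d}{i + d}$)
$\sqrt{-5819 + Z{\left(-96 \right)}} = \sqrt{-5819 + \frac{-42 - 96}{i - 96}} = \sqrt{-5819 + \frac{1}{-96 + i} \left(-138\right)} = \sqrt{-5819 + \frac{-96 - i}{9217} \left(-138\right)} = \sqrt{-5819 - \frac{138 \left(-96 - i\right)}{9217}}$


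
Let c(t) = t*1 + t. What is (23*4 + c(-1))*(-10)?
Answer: -900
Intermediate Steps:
c(t) = 2*t (c(t) = t + t = 2*t)
(23*4 + c(-1))*(-10) = (23*4 + 2*(-1))*(-10) = (92 - 2)*(-10) = 90*(-10) = -900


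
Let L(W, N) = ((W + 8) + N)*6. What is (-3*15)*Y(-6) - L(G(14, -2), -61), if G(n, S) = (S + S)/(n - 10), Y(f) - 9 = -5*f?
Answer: -1431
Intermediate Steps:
Y(f) = 9 - 5*f
G(n, S) = 2*S/(-10 + n) (G(n, S) = (2*S)/(-10 + n) = 2*S/(-10 + n))
L(W, N) = 48 + 6*N + 6*W (L(W, N) = ((8 + W) + N)*6 = (8 + N + W)*6 = 48 + 6*N + 6*W)
(-3*15)*Y(-6) - L(G(14, -2), -61) = (-3*15)*(9 - 5*(-6)) - (48 + 6*(-61) + 6*(2*(-2)/(-10 + 14))) = -45*(9 + 30) - (48 - 366 + 6*(2*(-2)/4)) = -45*39 - (48 - 366 + 6*(2*(-2)*(¼))) = -1755 - (48 - 366 + 6*(-1)) = -1755 - (48 - 366 - 6) = -1755 - 1*(-324) = -1755 + 324 = -1431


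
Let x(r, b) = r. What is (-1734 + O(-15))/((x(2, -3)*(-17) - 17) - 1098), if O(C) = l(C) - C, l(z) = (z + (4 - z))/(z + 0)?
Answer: 25789/17235 ≈ 1.4963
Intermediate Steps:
l(z) = 4/z
O(C) = -C + 4/C (O(C) = 4/C - C = -C + 4/C)
(-1734 + O(-15))/((x(2, -3)*(-17) - 17) - 1098) = (-1734 + (-1*(-15) + 4/(-15)))/((2*(-17) - 17) - 1098) = (-1734 + (15 + 4*(-1/15)))/((-34 - 17) - 1098) = (-1734 + (15 - 4/15))/(-51 - 1098) = (-1734 + 221/15)/(-1149) = -25789/15*(-1/1149) = 25789/17235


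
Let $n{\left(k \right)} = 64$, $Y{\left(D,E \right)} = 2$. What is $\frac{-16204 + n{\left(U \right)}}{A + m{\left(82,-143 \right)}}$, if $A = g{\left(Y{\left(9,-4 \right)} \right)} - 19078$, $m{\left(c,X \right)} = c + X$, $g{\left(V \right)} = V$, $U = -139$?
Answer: $\frac{5380}{6379} \approx 0.84339$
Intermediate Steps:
$m{\left(c,X \right)} = X + c$
$A = -19076$ ($A = 2 - 19078 = -19076$)
$\frac{-16204 + n{\left(U \right)}}{A + m{\left(82,-143 \right)}} = \frac{-16204 + 64}{-19076 + \left(-143 + 82\right)} = - \frac{16140}{-19076 - 61} = - \frac{16140}{-19137} = \left(-16140\right) \left(- \frac{1}{19137}\right) = \frac{5380}{6379}$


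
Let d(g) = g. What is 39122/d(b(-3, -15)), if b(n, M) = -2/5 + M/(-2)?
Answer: 391220/71 ≈ 5510.1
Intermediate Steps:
b(n, M) = -⅖ - M/2 (b(n, M) = -2*⅕ + M*(-½) = -⅖ - M/2)
39122/d(b(-3, -15)) = 39122/(-⅖ - ½*(-15)) = 39122/(-⅖ + 15/2) = 39122/(71/10) = 39122*(10/71) = 391220/71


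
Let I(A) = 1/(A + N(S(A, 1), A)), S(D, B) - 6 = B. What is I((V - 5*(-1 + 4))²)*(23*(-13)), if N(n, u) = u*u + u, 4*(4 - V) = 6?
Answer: -4784/395625 ≈ -0.012092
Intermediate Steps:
V = 5/2 (V = 4 - ¼*6 = 4 - 3/2 = 5/2 ≈ 2.5000)
S(D, B) = 6 + B
N(n, u) = u + u² (N(n, u) = u² + u = u + u²)
I(A) = 1/(A + A*(1 + A))
I((V - 5*(-1 + 4))²)*(23*(-13)) = (1/(((5/2 - 5*(-1 + 4))²)*(2 + (5/2 - 5*(-1 + 4))²)))*(23*(-13)) = (1/(((5/2 - 5*3)²)*(2 + (5/2 - 5*3)²)))*(-299) = (1/(((5/2 - 15)²)*(2 + (5/2 - 15)²)))*(-299) = (1/(((-25/2)²)*(2 + (-25/2)²)))*(-299) = (1/((625/4)*(2 + 625/4)))*(-299) = (4/(625*(633/4)))*(-299) = ((4/625)*(4/633))*(-299) = (16/395625)*(-299) = -4784/395625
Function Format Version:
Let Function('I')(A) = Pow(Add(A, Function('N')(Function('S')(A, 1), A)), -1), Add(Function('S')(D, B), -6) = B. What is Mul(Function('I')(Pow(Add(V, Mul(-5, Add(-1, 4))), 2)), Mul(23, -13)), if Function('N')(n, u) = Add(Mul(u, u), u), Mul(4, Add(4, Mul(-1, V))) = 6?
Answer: Rational(-4784, 395625) ≈ -0.012092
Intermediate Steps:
V = Rational(5, 2) (V = Add(4, Mul(Rational(-1, 4), 6)) = Add(4, Rational(-3, 2)) = Rational(5, 2) ≈ 2.5000)
Function('S')(D, B) = Add(6, B)
Function('N')(n, u) = Add(u, Pow(u, 2)) (Function('N')(n, u) = Add(Pow(u, 2), u) = Add(u, Pow(u, 2)))
Function('I')(A) = Pow(Add(A, Mul(A, Add(1, A))), -1)
Mul(Function('I')(Pow(Add(V, Mul(-5, Add(-1, 4))), 2)), Mul(23, -13)) = Mul(Mul(Pow(Pow(Add(Rational(5, 2), Mul(-5, Add(-1, 4))), 2), -1), Pow(Add(2, Pow(Add(Rational(5, 2), Mul(-5, Add(-1, 4))), 2)), -1)), Mul(23, -13)) = Mul(Mul(Pow(Pow(Add(Rational(5, 2), Mul(-5, 3)), 2), -1), Pow(Add(2, Pow(Add(Rational(5, 2), Mul(-5, 3)), 2)), -1)), -299) = Mul(Mul(Pow(Pow(Add(Rational(5, 2), -15), 2), -1), Pow(Add(2, Pow(Add(Rational(5, 2), -15), 2)), -1)), -299) = Mul(Mul(Pow(Pow(Rational(-25, 2), 2), -1), Pow(Add(2, Pow(Rational(-25, 2), 2)), -1)), -299) = Mul(Mul(Pow(Rational(625, 4), -1), Pow(Add(2, Rational(625, 4)), -1)), -299) = Mul(Mul(Rational(4, 625), Pow(Rational(633, 4), -1)), -299) = Mul(Mul(Rational(4, 625), Rational(4, 633)), -299) = Mul(Rational(16, 395625), -299) = Rational(-4784, 395625)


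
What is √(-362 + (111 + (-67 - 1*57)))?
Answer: 5*I*√15 ≈ 19.365*I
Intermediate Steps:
√(-362 + (111 + (-67 - 1*57))) = √(-362 + (111 + (-67 - 57))) = √(-362 + (111 - 124)) = √(-362 - 13) = √(-375) = 5*I*√15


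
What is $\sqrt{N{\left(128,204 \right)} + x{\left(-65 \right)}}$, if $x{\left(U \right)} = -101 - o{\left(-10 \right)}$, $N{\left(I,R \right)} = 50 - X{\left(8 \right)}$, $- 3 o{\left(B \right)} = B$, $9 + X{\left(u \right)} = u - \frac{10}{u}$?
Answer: $\frac{25 i \sqrt{3}}{6} \approx 7.2169 i$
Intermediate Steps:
$X{\left(u \right)} = -9 + u - \frac{10}{u}$ ($X{\left(u \right)} = -9 + \left(u - \frac{10}{u}\right) = -9 + u - \frac{10}{u}$)
$o{\left(B \right)} = - \frac{B}{3}$
$N{\left(I,R \right)} = \frac{209}{4}$ ($N{\left(I,R \right)} = 50 - \left(-9 + 8 - \frac{10}{8}\right) = 50 - \left(-9 + 8 - \frac{5}{4}\right) = 50 - - \frac{9}{4} = 50 + \frac{9}{4} = \frac{209}{4}$)
$x{\left(U \right)} = - \frac{313}{3}$ ($x{\left(U \right)} = -101 - \left(- \frac{1}{3}\right) \left(-10\right) = -101 - \frac{10}{3} = - \frac{313}{3}$)
$\sqrt{N{\left(128,204 \right)} + x{\left(-65 \right)}} = \sqrt{\frac{209}{4} - \frac{313}{3}} = \sqrt{- \frac{625}{12}} = \frac{25 i \sqrt{3}}{6}$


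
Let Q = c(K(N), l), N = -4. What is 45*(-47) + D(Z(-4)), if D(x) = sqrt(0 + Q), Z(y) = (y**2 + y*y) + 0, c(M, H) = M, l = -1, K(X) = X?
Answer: -2115 + 2*I ≈ -2115.0 + 2.0*I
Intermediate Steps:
Q = -4
Z(y) = 2*y**2 (Z(y) = (y**2 + y**2) + 0 = 2*y**2 + 0 = 2*y**2)
D(x) = 2*I (D(x) = sqrt(0 - 4) = sqrt(-4) = 2*I)
45*(-47) + D(Z(-4)) = 45*(-47) + 2*I = -2115 + 2*I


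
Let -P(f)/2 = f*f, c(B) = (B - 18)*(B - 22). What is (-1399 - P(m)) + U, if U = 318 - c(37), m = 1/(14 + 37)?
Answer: -3552964/2601 ≈ -1366.0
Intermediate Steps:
m = 1/51 ≈ 0.019608
c(B) = (-22 + B)*(-18 + B) (c(B) = (-18 + B)*(-22 + B) = (-22 + B)*(-18 + B))
P(f) = -2*f**2 (P(f) = -2*f*f = -2*f**2)
U = 33 (U = 318 - (396 + 37**2 - 40*37) = 318 - (396 + 1369 - 1480) = 318 - 1*285 = 318 - 285 = 33)
(-1399 - P(m)) + U = (-1399 - (-2)*(1/51)**2) + 33 = (-1399 - (-2)/2601) + 33 = (-1399 - 1*(-2/2601)) + 33 = (-1399 + 2/2601) + 33 = -3638797/2601 + 33 = -3552964/2601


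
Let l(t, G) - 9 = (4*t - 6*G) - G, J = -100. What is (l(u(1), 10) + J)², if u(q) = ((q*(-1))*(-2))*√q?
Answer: 23409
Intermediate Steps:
u(q) = 2*q^(3/2) (u(q) = (-q*(-2))*√q = (2*q)*√q = 2*q^(3/2))
l(t, G) = 9 - 7*G + 4*t (l(t, G) = 9 + ((4*t - 6*G) - G) = 9 + ((-6*G + 4*t) - G) = 9 + (-7*G + 4*t) = 9 - 7*G + 4*t)
(l(u(1), 10) + J)² = ((9 - 7*10 + 4*(2*1^(3/2))) - 100)² = ((9 - 70 + 4*(2*1)) - 100)² = ((9 - 70 + 4*2) - 100)² = ((9 - 70 + 8) - 100)² = (-53 - 100)² = (-153)² = 23409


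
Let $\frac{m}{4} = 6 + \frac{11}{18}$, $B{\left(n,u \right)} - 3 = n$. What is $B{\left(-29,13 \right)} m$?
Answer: $- \frac{6188}{9} \approx -687.56$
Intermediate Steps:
$B{\left(n,u \right)} = 3 + n$
$m = \frac{238}{9}$ ($m = 4 \left(6 + \frac{11}{18}\right) = 4 \cdot \frac{119}{18} = \frac{238}{9} \approx 26.444$)
$B{\left(-29,13 \right)} m = \left(3 - 29\right) \frac{238}{9} = \left(-26\right) \frac{238}{9} = - \frac{6188}{9}$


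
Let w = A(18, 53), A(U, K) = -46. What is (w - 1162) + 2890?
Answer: 1682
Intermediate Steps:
w = -46
(w - 1162) + 2890 = (-46 - 1162) + 2890 = -1208 + 2890 = 1682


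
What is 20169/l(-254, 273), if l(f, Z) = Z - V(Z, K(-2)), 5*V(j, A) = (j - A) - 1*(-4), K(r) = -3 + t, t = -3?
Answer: 100845/1082 ≈ 93.202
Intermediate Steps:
K(r) = -6 (K(r) = -3 - 3 = -6)
V(j, A) = 4/5 - A/5 + j/5 (V(j, A) = ((j - A) - 1*(-4))/5 = ((j - A) + 4)/5 = (4 + j - A)/5 = 4/5 - A/5 + j/5)
l(f, Z) = -2 + 4*Z/5 (l(f, Z) = Z - (4/5 - 1/5*(-6) + Z/5) = Z - (4/5 + 6/5 + Z/5) = Z - (2 + Z/5) = Z + (-2 - Z/5) = -2 + 4*Z/5)
20169/l(-254, 273) = 20169/(-2 + (4/5)*273) = 20169/(-2 + 1092/5) = 20169/(1082/5) = 20169*(5/1082) = 100845/1082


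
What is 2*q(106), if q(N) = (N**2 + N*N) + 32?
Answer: 45008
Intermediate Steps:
q(N) = 32 + 2*N**2 (q(N) = (N**2 + N**2) + 32 = 2*N**2 + 32 = 32 + 2*N**2)
2*q(106) = 2*(32 + 2*106**2) = 2*(32 + 2*11236) = 2*(32 + 22472) = 2*22504 = 45008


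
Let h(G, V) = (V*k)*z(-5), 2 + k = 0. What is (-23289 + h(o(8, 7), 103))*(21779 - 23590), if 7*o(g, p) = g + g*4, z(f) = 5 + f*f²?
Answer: -2591541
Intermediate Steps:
k = -2 (k = -2 + 0 = -2)
z(f) = 5 + f³
o(g, p) = 5*g/7 (o(g, p) = (g + g*4)/7 = (g + 4*g)/7 = (5*g)/7 = 5*g/7)
h(G, V) = 240*V (h(G, V) = (V*(-2))*(5 + (-5)³) = (-2*V)*(5 - 125) = -2*V*(-120) = 240*V)
(-23289 + h(o(8, 7), 103))*(21779 - 23590) = (-23289 + 240*103)*(21779 - 23590) = (-23289 + 24720)*(-1811) = 1431*(-1811) = -2591541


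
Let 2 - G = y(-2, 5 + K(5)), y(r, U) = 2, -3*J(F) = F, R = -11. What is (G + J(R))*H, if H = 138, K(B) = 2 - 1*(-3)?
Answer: 506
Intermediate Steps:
J(F) = -F/3
K(B) = 5 (K(B) = 2 + 3 = 5)
G = 0 (G = 2 - 1*2 = 2 - 2 = 0)
(G + J(R))*H = (0 - ⅓*(-11))*138 = (0 + 11/3)*138 = (11/3)*138 = 506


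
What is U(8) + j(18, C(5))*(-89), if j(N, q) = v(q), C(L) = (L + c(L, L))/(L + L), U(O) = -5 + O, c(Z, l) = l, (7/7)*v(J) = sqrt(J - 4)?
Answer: 3 - 89*I*sqrt(3) ≈ 3.0 - 154.15*I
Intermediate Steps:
v(J) = sqrt(-4 + J) (v(J) = sqrt(J - 4) = sqrt(-4 + J))
C(L) = 1 (C(L) = (L + L)/(L + L) = (2*L)/((2*L)) = (2*L)*(1/(2*L)) = 1)
j(N, q) = sqrt(-4 + q)
U(8) + j(18, C(5))*(-89) = (-5 + 8) + sqrt(-4 + 1)*(-89) = 3 + sqrt(-3)*(-89) = 3 + (I*sqrt(3))*(-89) = 3 - 89*I*sqrt(3)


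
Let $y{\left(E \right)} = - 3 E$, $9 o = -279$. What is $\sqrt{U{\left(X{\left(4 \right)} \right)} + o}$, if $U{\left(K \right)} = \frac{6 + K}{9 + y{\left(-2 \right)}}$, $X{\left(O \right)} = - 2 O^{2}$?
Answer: $\frac{i \sqrt{7365}}{15} \approx 5.7213 i$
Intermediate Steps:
$o = -31$ ($o = \frac{1}{9} \left(-279\right) = -31$)
$U{\left(K \right)} = \frac{2}{5} + \frac{K}{15}$ ($U{\left(K \right)} = \frac{6 + K}{9 - -6} = \frac{6 + K}{9 + 6} = \frac{6 + K}{15} = \left(6 + K\right) \frac{1}{15} = \frac{2}{5} + \frac{K}{15}$)
$\sqrt{U{\left(X{\left(4 \right)} \right)} + o} = \sqrt{\left(\frac{2}{5} + \frac{\left(-2\right) 4^{2}}{15}\right) - 31} = \sqrt{\left(\frac{2}{5} + \frac{\left(-2\right) 16}{15}\right) - 31} = \sqrt{\left(\frac{2}{5} + \frac{1}{15} \left(-32\right)\right) - 31} = \sqrt{\left(\frac{2}{5} - \frac{32}{15}\right) - 31} = \sqrt{- \frac{26}{15} - 31} = \sqrt{- \frac{491}{15}} = \frac{i \sqrt{7365}}{15}$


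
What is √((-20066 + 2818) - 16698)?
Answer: I*√33946 ≈ 184.24*I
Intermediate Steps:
√((-20066 + 2818) - 16698) = √(-17248 - 16698) = √(-33946) = I*√33946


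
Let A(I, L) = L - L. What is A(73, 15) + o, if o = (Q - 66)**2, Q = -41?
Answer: 11449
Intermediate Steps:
A(I, L) = 0
o = 11449 (o = (-41 - 66)**2 = (-107)**2 = 11449)
A(73, 15) + o = 0 + 11449 = 11449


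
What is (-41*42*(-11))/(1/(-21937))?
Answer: -415530654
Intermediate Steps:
(-41*42*(-11))/(1/(-21937)) = (-1722*(-11))/(-1/21937) = 18942*(-21937) = -415530654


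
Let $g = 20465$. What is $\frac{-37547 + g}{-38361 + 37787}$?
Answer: $\frac{8541}{287} \approx 29.76$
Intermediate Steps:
$\frac{-37547 + g}{-38361 + 37787} = \frac{-37547 + 20465}{-38361 + 37787} = - \frac{17082}{-574} = \left(-17082\right) \left(- \frac{1}{574}\right) = \frac{8541}{287}$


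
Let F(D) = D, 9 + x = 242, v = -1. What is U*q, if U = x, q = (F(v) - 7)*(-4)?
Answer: 7456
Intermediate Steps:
x = 233 (x = -9 + 242 = 233)
q = 32 (q = (-1 - 7)*(-4) = -8*(-4) = 32)
U = 233
U*q = 233*32 = 7456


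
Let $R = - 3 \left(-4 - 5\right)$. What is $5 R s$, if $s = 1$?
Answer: $135$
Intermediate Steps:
$R = 27$ ($R = \left(-3\right) \left(-9\right) = 27$)
$5 R s = 5 \cdot 27 \cdot 1 = 135 \cdot 1 = 135$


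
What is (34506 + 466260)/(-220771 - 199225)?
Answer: -250383/209998 ≈ -1.1923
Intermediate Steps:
(34506 + 466260)/(-220771 - 199225) = 500766/(-419996) = 500766*(-1/419996) = -250383/209998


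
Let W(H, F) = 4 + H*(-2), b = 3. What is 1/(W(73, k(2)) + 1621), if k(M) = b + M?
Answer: 1/1479 ≈ 0.00067613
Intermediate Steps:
k(M) = 3 + M
W(H, F) = 4 - 2*H
1/(W(73, k(2)) + 1621) = 1/((4 - 2*73) + 1621) = 1/((4 - 146) + 1621) = 1/(-142 + 1621) = 1/1479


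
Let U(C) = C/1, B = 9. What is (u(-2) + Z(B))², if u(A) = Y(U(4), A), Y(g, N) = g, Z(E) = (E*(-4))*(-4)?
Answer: 21904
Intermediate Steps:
U(C) = C (U(C) = C*1 = C)
Z(E) = 16*E (Z(E) = -4*E*(-4) = 16*E)
u(A) = 4
(u(-2) + Z(B))² = (4 + 16*9)² = (4 + 144)² = 148² = 21904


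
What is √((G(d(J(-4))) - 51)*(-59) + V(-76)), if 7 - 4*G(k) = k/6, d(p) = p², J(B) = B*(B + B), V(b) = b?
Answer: √192495/6 ≈ 73.124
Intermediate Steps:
J(B) = 2*B² (J(B) = B*(2*B) = 2*B²)
G(k) = 7/4 - k/24 (G(k) = 7/4 - k/(4*6) = 7/4 - k/24)
√((G(d(J(-4))) - 51)*(-59) + V(-76)) = √(((7/4 - (2*(-4)²)²/24) - 51)*(-59) - 76) = √(((7/4 - (2*16)²/24) - 51)*(-59) - 76) = √(((7/4 - 1/24*32²) - 51)*(-59) - 76) = √(((7/4 - 1/24*1024) - 51)*(-59) - 76) = √(((7/4 - 128/3) - 51)*(-59) - 76) = √((-491/12 - 51)*(-59) - 76) = √(-1103/12*(-59) - 76) = √(65077/12 - 76) = √(64165/12) = √192495/6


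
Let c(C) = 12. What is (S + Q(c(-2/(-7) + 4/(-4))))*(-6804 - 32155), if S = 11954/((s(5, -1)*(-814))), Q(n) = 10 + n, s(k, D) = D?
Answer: -581696829/407 ≈ -1.4292e+6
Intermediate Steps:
S = 5977/407 (S = 11954/((-1*(-814))) = 11954/814 = 11954*(1/814) = 5977/407 ≈ 14.686)
(S + Q(c(-2/(-7) + 4/(-4))))*(-6804 - 32155) = (5977/407 + (10 + 12))*(-6804 - 32155) = (5977/407 + 22)*(-38959) = (14931/407)*(-38959) = -581696829/407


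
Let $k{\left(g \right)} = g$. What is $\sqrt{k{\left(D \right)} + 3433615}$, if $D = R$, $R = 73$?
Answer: $2 \sqrt{858422} \approx 1853.0$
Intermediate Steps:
$D = 73$
$\sqrt{k{\left(D \right)} + 3433615} = \sqrt{73 + 3433615} = \sqrt{3433688} = 2 \sqrt{858422}$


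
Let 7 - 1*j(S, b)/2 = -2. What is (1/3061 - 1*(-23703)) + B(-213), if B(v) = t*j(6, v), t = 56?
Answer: 75640372/3061 ≈ 24711.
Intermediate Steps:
j(S, b) = 18 (j(S, b) = 14 - 2*(-2) = 14 + 4 = 18)
B(v) = 1008 (B(v) = 56*18 = 1008)
(1/3061 - 1*(-23703)) + B(-213) = (1/3061 - 1*(-23703)) + 1008 = (1/3061 + 23703) + 1008 = 72554884/3061 + 1008 = 75640372/3061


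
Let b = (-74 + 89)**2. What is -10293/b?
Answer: -3431/75 ≈ -45.747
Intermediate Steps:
b = 225 (b = 15**2 = 225)
-10293/b = -10293/225 = -10293*1/225 = -3431/75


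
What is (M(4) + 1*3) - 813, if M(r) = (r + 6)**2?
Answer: -710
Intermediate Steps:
M(r) = (6 + r)**2
(M(4) + 1*3) - 813 = ((6 + 4)**2 + 1*3) - 813 = (10**2 + 3) - 813 = (100 + 3) - 813 = 103 - 813 = -710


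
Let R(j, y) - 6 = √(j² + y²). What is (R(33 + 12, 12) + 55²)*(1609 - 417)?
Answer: 3612952 + 3576*√241 ≈ 3.6685e+6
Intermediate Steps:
R(j, y) = 6 + √(j² + y²)
(R(33 + 12, 12) + 55²)*(1609 - 417) = ((6 + √((33 + 12)² + 12²)) + 55²)*(1609 - 417) = ((6 + √(45² + 144)) + 3025)*1192 = ((6 + √(2025 + 144)) + 3025)*1192 = ((6 + √2169) + 3025)*1192 = ((6 + 3*√241) + 3025)*1192 = (3031 + 3*√241)*1192 = 3612952 + 3576*√241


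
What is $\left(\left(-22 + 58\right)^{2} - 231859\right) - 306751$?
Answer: $-537314$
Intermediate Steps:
$\left(\left(-22 + 58\right)^{2} - 231859\right) - 306751 = \left(36^{2} - 231859\right) - 306751 = \left(1296 - 231859\right) - 306751 = -230563 - 306751 = -537314$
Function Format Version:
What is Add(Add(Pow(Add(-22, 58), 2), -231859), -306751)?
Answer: -537314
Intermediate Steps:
Add(Add(Pow(Add(-22, 58), 2), -231859), -306751) = Add(Add(Pow(36, 2), -231859), -306751) = Add(Add(1296, -231859), -306751) = Add(-230563, -306751) = -537314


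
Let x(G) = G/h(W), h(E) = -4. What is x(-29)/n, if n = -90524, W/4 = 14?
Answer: -29/362096 ≈ -8.0089e-5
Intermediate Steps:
W = 56 (W = 4*14 = 56)
x(G) = -G/4 (x(G) = G/(-4) = G*(-1/4) = -G/4)
x(-29)/n = -1/4*(-29)/(-90524) = (29/4)*(-1/90524) = -29/362096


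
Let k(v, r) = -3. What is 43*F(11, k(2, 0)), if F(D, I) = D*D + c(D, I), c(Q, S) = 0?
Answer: 5203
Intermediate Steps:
F(D, I) = D**2 (F(D, I) = D*D + 0 = D**2 + 0 = D**2)
43*F(11, k(2, 0)) = 43*11**2 = 43*121 = 5203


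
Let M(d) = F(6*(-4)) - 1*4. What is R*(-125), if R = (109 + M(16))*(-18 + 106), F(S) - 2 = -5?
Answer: -1122000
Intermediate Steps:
F(S) = -3 (F(S) = 2 - 5 = -3)
M(d) = -7 (M(d) = -3 - 1*4 = -3 - 4 = -7)
R = 8976 (R = (109 - 7)*(-18 + 106) = 102*88 = 8976)
R*(-125) = 8976*(-125) = -1122000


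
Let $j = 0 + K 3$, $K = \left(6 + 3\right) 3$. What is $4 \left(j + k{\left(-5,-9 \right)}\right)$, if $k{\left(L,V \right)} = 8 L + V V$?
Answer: $488$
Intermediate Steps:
$K = 27$ ($K = 9 \cdot 3 = 27$)
$j = 81$ ($j = 0 + 27 \cdot 3 = 0 + 81 = 81$)
$k{\left(L,V \right)} = V^{2} + 8 L$ ($k{\left(L,V \right)} = 8 L + V^{2} = V^{2} + 8 L$)
$4 \left(j + k{\left(-5,-9 \right)}\right) = 4 \left(81 + \left(\left(-9\right)^{2} + 8 \left(-5\right)\right)\right) = 4 \left(81 + \left(81 - 40\right)\right) = 4 \left(81 + 41\right) = 4 \cdot 122 = 488$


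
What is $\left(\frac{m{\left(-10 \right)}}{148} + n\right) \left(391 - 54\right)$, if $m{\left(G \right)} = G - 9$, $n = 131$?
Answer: $\frac{6527353}{148} \approx 44104.0$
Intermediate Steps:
$m{\left(G \right)} = -9 + G$
$\left(\frac{m{\left(-10 \right)}}{148} + n\right) \left(391 - 54\right) = \left(\frac{-9 - 10}{148} + 131\right) \left(391 - 54\right) = \left(\left(-19\right) \frac{1}{148} + 131\right) 337 = \left(- \frac{19}{148} + 131\right) 337 = \frac{19369}{148} \cdot 337 = \frac{6527353}{148}$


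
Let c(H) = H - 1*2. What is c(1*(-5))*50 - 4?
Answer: -354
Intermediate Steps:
c(H) = -2 + H (c(H) = H - 2 = -2 + H)
c(1*(-5))*50 - 4 = (-2 + 1*(-5))*50 - 4 = (-2 - 5)*50 - 4 = -7*50 - 4 = -350 - 4 = -354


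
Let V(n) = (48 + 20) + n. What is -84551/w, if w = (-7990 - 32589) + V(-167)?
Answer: 84551/40678 ≈ 2.0785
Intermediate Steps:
V(n) = 68 + n
w = -40678 (w = (-7990 - 32589) + (68 - 167) = -40579 - 99 = -40678)
-84551/w = -84551/(-40678) = -84551*(-1/40678) = 84551/40678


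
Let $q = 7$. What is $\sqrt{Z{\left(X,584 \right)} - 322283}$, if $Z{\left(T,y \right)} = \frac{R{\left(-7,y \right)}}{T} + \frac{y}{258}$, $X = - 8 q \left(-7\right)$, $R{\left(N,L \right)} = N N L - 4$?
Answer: $\frac{i \sqrt{1050924385914}}{1806} \approx 567.63 i$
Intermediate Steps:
$R{\left(N,L \right)} = -4 + L N^{2}$ ($R{\left(N,L \right)} = N^{2} L - 4 = L N^{2} - 4 = -4 + L N^{2}$)
$X = 392$ ($X = \left(-8\right) 7 \left(-7\right) = \left(-56\right) \left(-7\right) = 392$)
$Z{\left(T,y \right)} = \frac{y}{258} + \frac{-4 + 49 y}{T}$ ($Z{\left(T,y \right)} = \frac{-4 + y \left(-7\right)^{2}}{T} + \frac{y}{258} = \frac{-4 + y 49}{T} + y \frac{1}{258} = \frac{-4 + 49 y}{T} + \frac{y}{258} = \frac{y}{258} + \frac{-4 + 49 y}{T}$)
$\sqrt{Z{\left(X,584 \right)} - 322283} = \sqrt{\frac{-1032 + 12642 \cdot 584 + 392 \cdot 584}{258 \cdot 392} - 322283} = \sqrt{\frac{1}{258} \cdot \frac{1}{392} \left(-1032 + 7382928 + 228928\right) - 322283} = \sqrt{\frac{1}{258} \cdot \frac{1}{392} \cdot 7610824 - 322283} = \sqrt{\frac{951353}{12642} - 322283} = \sqrt{- \frac{4073350333}{12642}} = \frac{i \sqrt{1050924385914}}{1806}$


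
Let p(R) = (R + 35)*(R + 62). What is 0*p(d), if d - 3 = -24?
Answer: 0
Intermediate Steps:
d = -21 (d = 3 - 24 = -21)
p(R) = (35 + R)*(62 + R)
0*p(d) = 0*(2170 + (-21)**2 + 97*(-21)) = 0*(2170 + 441 - 2037) = 0*574 = 0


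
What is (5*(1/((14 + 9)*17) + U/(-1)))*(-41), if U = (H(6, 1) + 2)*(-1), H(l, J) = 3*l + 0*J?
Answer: -1603305/391 ≈ -4100.5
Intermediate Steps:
H(l, J) = 3*l (H(l, J) = 3*l + 0 = 3*l)
U = -20 (U = (3*6 + 2)*(-1) = (18 + 2)*(-1) = 20*(-1) = -20)
(5*(1/((14 + 9)*17) + U/(-1)))*(-41) = (5*(1/((14 + 9)*17) - 20/(-1)))*(-41) = (5*((1/17)/23 - 20*(-1)))*(-41) = (5*((1/23)*(1/17) + 20))*(-41) = (5*(1/391 + 20))*(-41) = (5*(7821/391))*(-41) = (39105/391)*(-41) = -1603305/391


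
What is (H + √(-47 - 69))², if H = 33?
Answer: 973 + 132*I*√29 ≈ 973.0 + 710.84*I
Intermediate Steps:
(H + √(-47 - 69))² = (33 + √(-47 - 69))² = (33 + √(-116))² = (33 + 2*I*√29)²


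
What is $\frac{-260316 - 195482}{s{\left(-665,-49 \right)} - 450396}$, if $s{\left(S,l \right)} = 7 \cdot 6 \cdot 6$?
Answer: $\frac{227899}{225072} \approx 1.0126$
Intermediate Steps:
$s{\left(S,l \right)} = 252$ ($s{\left(S,l \right)} = 42 \cdot 6 = 252$)
$\frac{-260316 - 195482}{s{\left(-665,-49 \right)} - 450396} = \frac{-260316 - 195482}{252 - 450396} = - \frac{455798}{-450144} = \left(-455798\right) \left(- \frac{1}{450144}\right) = \frac{227899}{225072}$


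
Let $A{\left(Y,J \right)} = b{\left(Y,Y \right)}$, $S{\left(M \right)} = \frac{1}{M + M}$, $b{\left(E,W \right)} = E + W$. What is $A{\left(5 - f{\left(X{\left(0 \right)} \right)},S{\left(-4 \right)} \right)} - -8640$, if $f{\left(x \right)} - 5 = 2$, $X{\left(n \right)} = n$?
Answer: $8636$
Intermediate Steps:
$f{\left(x \right)} = 7$ ($f{\left(x \right)} = 5 + 2 = 7$)
$S{\left(M \right)} = \frac{1}{2 M}$
$A{\left(Y,J \right)} = 2 Y$ ($A{\left(Y,J \right)} = Y + Y = 2 Y$)
$A{\left(5 - f{\left(X{\left(0 \right)} \right)},S{\left(-4 \right)} \right)} - -8640 = 2 \left(5 - 7\right) - -8640 = 2 \left(5 - 7\right) + 8640 = 2 \left(-2\right) + 8640 = -4 + 8640 = 8636$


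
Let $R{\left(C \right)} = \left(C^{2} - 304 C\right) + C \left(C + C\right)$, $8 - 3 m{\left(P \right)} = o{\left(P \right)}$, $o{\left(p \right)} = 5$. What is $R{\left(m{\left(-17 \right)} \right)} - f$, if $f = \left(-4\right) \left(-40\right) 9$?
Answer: $-1741$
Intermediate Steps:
$f = 1440$ ($f = 160 \cdot 9 = 1440$)
$m{\left(P \right)} = 1$ ($m{\left(P \right)} = \frac{8}{3} - \frac{5}{3} = 1$)
$R{\left(C \right)} = - 304 C + 3 C^{2}$ ($R{\left(C \right)} = \left(C^{2} - 304 C\right) + C 2 C = \left(C^{2} - 304 C\right) + 2 C^{2} = - 304 C + 3 C^{2}$)
$R{\left(m{\left(-17 \right)} \right)} - f = 1 \left(-304 + 3 \cdot 1\right) - 1440 = 1 \left(-304 + 3\right) - 1440 = 1 \left(-301\right) - 1440 = -301 - 1440 = -1741$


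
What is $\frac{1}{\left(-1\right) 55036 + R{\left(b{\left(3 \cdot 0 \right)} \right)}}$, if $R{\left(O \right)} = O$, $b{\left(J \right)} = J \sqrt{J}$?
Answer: $- \frac{1}{55036} \approx -1.817 \cdot 10^{-5}$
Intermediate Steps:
$b{\left(J \right)} = J^{\frac{3}{2}}$
$\frac{1}{\left(-1\right) 55036 + R{\left(b{\left(3 \cdot 0 \right)} \right)}} = \frac{1}{\left(-1\right) 55036 + \left(3 \cdot 0\right)^{\frac{3}{2}}} = \frac{1}{-55036 + 0^{\frac{3}{2}}} = \frac{1}{-55036 + 0} = \frac{1}{-55036} = - \frac{1}{55036}$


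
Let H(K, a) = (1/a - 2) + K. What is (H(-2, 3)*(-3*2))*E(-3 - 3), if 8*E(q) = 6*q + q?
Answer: -231/2 ≈ -115.50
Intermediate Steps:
E(q) = 7*q/8 (E(q) = (6*q + q)/8 = (7*q)/8 = 7*q/8)
H(K, a) = -2 + K + 1/a (H(K, a) = (-2 + 1/a) + K = -2 + K + 1/a)
(H(-2, 3)*(-3*2))*E(-3 - 3) = ((-2 - 2 + 1/3)*(-3*2))*(7*(-3 - 3)/8) = ((-2 - 2 + ⅓)*(-6))*((7/8)*(-6)) = -11/3*(-6)*(-21/4) = 22*(-21/4) = -231/2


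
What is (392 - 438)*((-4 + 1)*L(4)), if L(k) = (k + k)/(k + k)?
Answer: 138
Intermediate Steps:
L(k) = 1 (L(k) = (2*k)/((2*k)) = (2*k)*(1/(2*k)) = 1)
(392 - 438)*((-4 + 1)*L(4)) = (392 - 438)*((-4 + 1)*1) = -(-138) = -46*(-3) = 138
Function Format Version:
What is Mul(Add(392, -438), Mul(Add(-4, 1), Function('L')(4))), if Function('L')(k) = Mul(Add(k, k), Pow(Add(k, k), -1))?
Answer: 138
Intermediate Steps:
Function('L')(k) = 1 (Function('L')(k) = Mul(Mul(2, k), Pow(Mul(2, k), -1)) = Mul(Mul(2, k), Mul(Rational(1, 2), Pow(k, -1))) = 1)
Mul(Add(392, -438), Mul(Add(-4, 1), Function('L')(4))) = Mul(Add(392, -438), Mul(Add(-4, 1), 1)) = Mul(-46, Mul(-3, 1)) = Mul(-46, -3) = 138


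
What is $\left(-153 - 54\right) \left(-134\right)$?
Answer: $27738$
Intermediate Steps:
$\left(-153 - 54\right) \left(-134\right) = \left(-207\right) \left(-134\right) = 27738$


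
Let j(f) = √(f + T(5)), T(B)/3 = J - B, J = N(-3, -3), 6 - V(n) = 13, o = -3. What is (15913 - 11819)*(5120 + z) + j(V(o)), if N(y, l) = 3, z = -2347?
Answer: 11352662 + I*√13 ≈ 1.1353e+7 + 3.6056*I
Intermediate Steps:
V(n) = -7 (V(n) = 6 - 1*13 = 6 - 13 = -7)
J = 3
T(B) = 9 - 3*B (T(B) = 3*(3 - B) = 9 - 3*B)
j(f) = √(-6 + f) (j(f) = √(f + (9 - 3*5)) = √(f + (9 - 15)) = √(f - 6) = √(-6 + f))
(15913 - 11819)*(5120 + z) + j(V(o)) = (15913 - 11819)*(5120 - 2347) + √(-6 - 7) = 4094*2773 + √(-13) = 11352662 + I*√13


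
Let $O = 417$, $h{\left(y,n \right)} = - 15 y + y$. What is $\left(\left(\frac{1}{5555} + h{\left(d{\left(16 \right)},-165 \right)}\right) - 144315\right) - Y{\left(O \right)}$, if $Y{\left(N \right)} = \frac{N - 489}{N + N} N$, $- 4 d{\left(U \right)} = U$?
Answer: $- \frac{801158764}{5555} \approx -1.4422 \cdot 10^{5}$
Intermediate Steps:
$d{\left(U \right)} = - \frac{U}{4}$
$h{\left(y,n \right)} = - 14 y$
$Y{\left(N \right)} = - \frac{489}{2} + \frac{N}{2}$ ($Y{\left(N \right)} = \frac{-489 + N}{2 N} N = - \frac{489}{2} + \frac{N}{2}$)
$\left(\left(\frac{1}{5555} + h{\left(d{\left(16 \right)},-165 \right)}\right) - 144315\right) - Y{\left(O \right)} = \left(\left(\frac{1}{5555} - 14 \left(\left(- \frac{1}{4}\right) 16\right)\right) - 144315\right) - \left(- \frac{489}{2} + \frac{1}{2} \cdot 417\right) = \left(\left(\frac{1}{5555} - -56\right) - 144315\right) - \left(- \frac{489}{2} + \frac{417}{2}\right) = \left(\left(\frac{1}{5555} + 56\right) - 144315\right) - -36 = \left(\frac{311081}{5555} - 144315\right) + 36 = - \frac{801358744}{5555} + 36 = - \frac{801158764}{5555}$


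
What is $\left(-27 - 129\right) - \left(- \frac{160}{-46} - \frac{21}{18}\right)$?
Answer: $- \frac{21847}{138} \approx -158.31$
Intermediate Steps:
$\left(-27 - 129\right) - \left(- \frac{160}{-46} - \frac{21}{18}\right) = \left(-27 - 129\right) - \left(\left(-160\right) \left(- \frac{1}{46}\right) - \frac{7}{6}\right) = -156 - \left(\frac{80}{23} - \frac{7}{6}\right) = -156 - \frac{319}{138} = - \frac{21847}{138}$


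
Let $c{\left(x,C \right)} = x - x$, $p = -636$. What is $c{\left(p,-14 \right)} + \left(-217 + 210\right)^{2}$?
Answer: $49$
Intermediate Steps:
$c{\left(x,C \right)} = 0$
$c{\left(p,-14 \right)} + \left(-217 + 210\right)^{2} = 0 + \left(-217 + 210\right)^{2} = 0 + \left(-7\right)^{2} = 0 + 49 = 49$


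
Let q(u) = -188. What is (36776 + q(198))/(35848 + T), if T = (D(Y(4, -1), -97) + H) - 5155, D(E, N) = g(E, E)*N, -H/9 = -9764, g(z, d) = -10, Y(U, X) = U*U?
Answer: 36588/119539 ≈ 0.30608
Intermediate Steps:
Y(U, X) = U²
H = 87876 (H = -9*(-9764) = 87876)
D(E, N) = -10*N
T = 83691 (T = (-10*(-97) + 87876) - 5155 = (970 + 87876) - 5155 = 88846 - 5155 = 83691)
(36776 + q(198))/(35848 + T) = (36776 - 188)/(35848 + 83691) = 36588/119539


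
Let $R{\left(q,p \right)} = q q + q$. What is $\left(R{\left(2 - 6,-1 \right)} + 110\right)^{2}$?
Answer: $14884$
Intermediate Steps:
$R{\left(q,p \right)} = q + q^{2}$ ($R{\left(q,p \right)} = q^{2} + q = q + q^{2}$)
$\left(R{\left(2 - 6,-1 \right)} + 110\right)^{2} = \left(\left(2 - 6\right) \left(1 + \left(2 - 6\right)\right) + 110\right)^{2} = \left(- 4 \left(1 - 4\right) + 110\right)^{2} = \left(\left(-4\right) \left(-3\right) + 110\right)^{2} = \left(12 + 110\right)^{2} = 122^{2} = 14884$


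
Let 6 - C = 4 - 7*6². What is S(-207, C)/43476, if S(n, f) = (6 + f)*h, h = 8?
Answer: 520/10869 ≈ 0.047843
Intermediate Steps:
C = 254 (C = 6 - (4 - 7*6²) = 6 - (4 - 7*36) = 6 - (4 - 252) = 6 - 1*(-248) = 6 + 248 = 254)
S(n, f) = 48 + 8*f (S(n, f) = (6 + f)*8 = 48 + 8*f)
S(-207, C)/43476 = (48 + 8*254)/43476 = (48 + 2032)*(1/43476) = 2080*(1/43476) = 520/10869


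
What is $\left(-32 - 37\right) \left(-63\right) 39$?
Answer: $169533$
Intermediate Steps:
$\left(-32 - 37\right) \left(-63\right) 39 = \left(-69\right) \left(-63\right) 39 = 4347 \cdot 39 = 169533$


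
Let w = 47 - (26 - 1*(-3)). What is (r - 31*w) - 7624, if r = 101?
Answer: -8081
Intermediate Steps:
w = 18 (w = 47 - (26 + 3) = 47 - 1*29 = 47 - 29 = 18)
(r - 31*w) - 7624 = (101 - 31*18) - 7624 = (101 - 558) - 7624 = -457 - 7624 = -8081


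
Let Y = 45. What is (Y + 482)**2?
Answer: 277729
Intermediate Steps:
(Y + 482)**2 = (45 + 482)**2 = 527**2 = 277729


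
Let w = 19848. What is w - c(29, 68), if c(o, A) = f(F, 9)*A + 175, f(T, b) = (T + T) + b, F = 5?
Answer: 18381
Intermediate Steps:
f(T, b) = b + 2*T (f(T, b) = 2*T + b = b + 2*T)
c(o, A) = 175 + 19*A (c(o, A) = (9 + 2*5)*A + 175 = (9 + 10)*A + 175 = 19*A + 175 = 175 + 19*A)
w - c(29, 68) = 19848 - (175 + 19*68) = 19848 - (175 + 1292) = 19848 - 1*1467 = 19848 - 1467 = 18381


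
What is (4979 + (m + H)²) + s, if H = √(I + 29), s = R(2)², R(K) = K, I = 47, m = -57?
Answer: 8308 - 228*√19 ≈ 7314.2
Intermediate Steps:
s = 4 (s = 2² = 4)
H = 2*√19 (H = √(47 + 29) = √76 = 2*√19 ≈ 8.7178)
(4979 + (m + H)²) + s = (4979 + (-57 + 2*√19)²) + 4 = 4983 + (-57 + 2*√19)²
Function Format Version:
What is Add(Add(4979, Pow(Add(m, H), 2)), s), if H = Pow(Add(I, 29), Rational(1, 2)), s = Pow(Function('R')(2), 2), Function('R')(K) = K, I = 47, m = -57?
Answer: Add(8308, Mul(-228, Pow(19, Rational(1, 2)))) ≈ 7314.2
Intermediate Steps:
s = 4 (s = Pow(2, 2) = 4)
H = Mul(2, Pow(19, Rational(1, 2))) (H = Pow(Add(47, 29), Rational(1, 2)) = Pow(76, Rational(1, 2)) = Mul(2, Pow(19, Rational(1, 2))) ≈ 8.7178)
Add(Add(4979, Pow(Add(m, H), 2)), s) = Add(Add(4979, Pow(Add(-57, Mul(2, Pow(19, Rational(1, 2)))), 2)), 4) = Add(4983, Pow(Add(-57, Mul(2, Pow(19, Rational(1, 2)))), 2))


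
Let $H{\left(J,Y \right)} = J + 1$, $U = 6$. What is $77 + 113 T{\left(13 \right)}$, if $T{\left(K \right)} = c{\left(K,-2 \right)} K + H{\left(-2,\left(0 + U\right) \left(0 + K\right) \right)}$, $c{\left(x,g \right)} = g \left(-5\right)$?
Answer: $14654$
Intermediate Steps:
$c{\left(x,g \right)} = - 5 g$
$H{\left(J,Y \right)} = 1 + J$
$T{\left(K \right)} = -1 + 10 K$ ($T{\left(K \right)} = \left(-5\right) \left(-2\right) K + \left(1 - 2\right) = 10 K - 1 = -1 + 10 K$)
$77 + 113 T{\left(13 \right)} = 77 + 113 \left(-1 + 10 \cdot 13\right) = 77 + 113 \left(-1 + 130\right) = 77 + 113 \cdot 129 = 77 + 14577 = 14654$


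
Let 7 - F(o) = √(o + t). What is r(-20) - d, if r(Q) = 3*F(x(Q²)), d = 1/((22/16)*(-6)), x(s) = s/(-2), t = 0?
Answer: 697/33 - 30*I*√2 ≈ 21.121 - 42.426*I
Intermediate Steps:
x(s) = -s/2 (x(s) = s*(-½) = -s/2)
F(o) = 7 - √o (F(o) = 7 - √(o + 0) = 7 - √o)
d = -4/33 (d = 1/((22*(1/16))*(-6)) = 1/((11/8)*(-6)) = 1/(-33/4) = -4/33 ≈ -0.12121)
r(Q) = 21 - 3*√2*√(-Q²)/2 (r(Q) = 3*(7 - √(-Q²/2)) = 3*(7 - √2*√(-Q²)/2) = 21 - 3*√2*√(-Q²)/2)
r(-20) - d = (21 - 3*√2*√(-1*(-20)²)/2) - 1*(-4/33) = (21 - 3*√2*√(-1*400)/2) + 4/33 = (21 - 3*√2*√(-400)/2) + 4/33 = (21 - 3*√2*20*I/2) + 4/33 = (21 - 30*I*√2) + 4/33 = 697/33 - 30*I*√2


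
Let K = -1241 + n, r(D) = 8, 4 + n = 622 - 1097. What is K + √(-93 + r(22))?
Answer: -1720 + I*√85 ≈ -1720.0 + 9.2195*I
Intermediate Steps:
n = -479 (n = -4 + (622 - 1097) = -4 - 475 = -479)
K = -1720 (K = -1241 - 479 = -1720)
K + √(-93 + r(22)) = -1720 + √(-93 + 8) = -1720 + √(-85) = -1720 + I*√85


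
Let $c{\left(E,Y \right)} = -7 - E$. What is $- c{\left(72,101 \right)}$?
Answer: $79$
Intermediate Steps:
$- c{\left(72,101 \right)} = - (-7 - 72) = \left(-1\right) \left(-79\right) = 79$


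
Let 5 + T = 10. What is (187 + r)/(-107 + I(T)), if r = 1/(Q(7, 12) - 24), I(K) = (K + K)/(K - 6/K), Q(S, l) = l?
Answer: -42617/23796 ≈ -1.7909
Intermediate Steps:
T = 5 (T = -5 + 10 = 5)
I(K) = 2*K/(K - 6/K) (I(K) = (2*K)/(K - 6/K) = 2*K/(K - 6/K))
r = -1/12 (r = 1/(12 - 24) = 1/(-12) = -1/12 ≈ -0.083333)
(187 + r)/(-107 + I(T)) = (187 - 1/12)/(-107 + 2*5²/(-6 + 5²)) = 2243/(12*(-107 + 2*25/(-6 + 25))) = 2243/(12*(-107 + 2*25/19)) = 2243/(12*(-107 + 2*25*(1/19))) = 2243/(12*(-107 + 50/19)) = 2243/(12*(-1983/19)) = (2243/12)*(-19/1983) = -42617/23796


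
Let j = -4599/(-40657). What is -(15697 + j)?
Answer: -638197528/40657 ≈ -15697.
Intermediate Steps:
j = 4599/40657 (j = -4599*(-1/40657) = 4599/40657 ≈ 0.11312)
-(15697 + j) = -(15697 + 4599/40657) = -1*638197528/40657 = -638197528/40657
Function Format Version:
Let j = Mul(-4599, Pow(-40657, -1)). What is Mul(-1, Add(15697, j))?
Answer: Rational(-638197528, 40657) ≈ -15697.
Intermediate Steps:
j = Rational(4599, 40657) (j = Mul(-4599, Rational(-1, 40657)) = Rational(4599, 40657) ≈ 0.11312)
Mul(-1, Add(15697, j)) = Mul(-1, Add(15697, Rational(4599, 40657))) = Mul(-1, Rational(638197528, 40657)) = Rational(-638197528, 40657)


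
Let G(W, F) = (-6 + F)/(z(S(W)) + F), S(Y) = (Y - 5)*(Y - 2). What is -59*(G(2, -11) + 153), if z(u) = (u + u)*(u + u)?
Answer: -100300/11 ≈ -9118.2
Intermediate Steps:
S(Y) = (-5 + Y)*(-2 + Y)
z(u) = 4*u² (z(u) = (2*u)*(2*u) = 4*u²)
G(W, F) = (-6 + F)/(F + 4*(10 + W² - 7*W)²) (G(W, F) = (-6 + F)/(4*(10 + W² - 7*W)² + F) = (-6 + F)/(F + 4*(10 + W² - 7*W)²))
-59*(G(2, -11) + 153) = -59*((-6 - 11)/(-11 + 4*(10 + 2² - 7*2)²) + 153) = -59*(-17/(-11 + 4*(10 + 4 - 14)²) + 153) = -59*(-17/(-11 + 4*0²) + 153) = -59*(-17/(-11 + 4*0) + 153) = -59*(-17/(-11 + 0) + 153) = -59*(-17/(-11) + 153) = -59*(-1/11*(-17) + 153) = -59*(17/11 + 153) = -59*1700/11 = -100300/11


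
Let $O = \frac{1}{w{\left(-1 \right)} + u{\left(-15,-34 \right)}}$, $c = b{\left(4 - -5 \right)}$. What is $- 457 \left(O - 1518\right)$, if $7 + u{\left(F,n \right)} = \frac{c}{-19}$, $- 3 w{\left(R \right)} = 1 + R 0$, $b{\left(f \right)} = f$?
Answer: $\frac{308734119}{445} \approx 6.9378 \cdot 10^{5}$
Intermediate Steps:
$c = 9$ ($c = 4 - -5 = 4 + 5 = 9$)
$w{\left(R \right)} = - \frac{1}{3}$ ($w{\left(R \right)} = - \frac{1 + R 0}{3} = - \frac{1 + 0}{3} = \left(- \frac{1}{3}\right) 1 = - \frac{1}{3}$)
$u{\left(F,n \right)} = - \frac{142}{19}$ ($u{\left(F,n \right)} = -7 + \frac{9}{-19} = -7 + 9 \left(- \frac{1}{19}\right) = -7 - \frac{9}{19} = - \frac{142}{19}$)
$O = - \frac{57}{445}$ ($O = \frac{1}{- \frac{1}{3} - \frac{142}{19}} = \frac{1}{- \frac{445}{57}} = - \frac{57}{445} \approx -0.12809$)
$- 457 \left(O - 1518\right) = - 457 \left(- \frac{57}{445} - 1518\right) = \left(-457\right) \left(- \frac{675567}{445}\right) = \frac{308734119}{445}$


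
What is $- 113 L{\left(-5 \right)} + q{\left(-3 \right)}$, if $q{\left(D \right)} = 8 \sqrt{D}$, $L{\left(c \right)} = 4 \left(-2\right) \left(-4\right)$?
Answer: $-3616 + 8 i \sqrt{3} \approx -3616.0 + 13.856 i$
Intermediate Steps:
$L{\left(c \right)} = 32$ ($L{\left(c \right)} = \left(-8\right) \left(-4\right) = 32$)
$- 113 L{\left(-5 \right)} + q{\left(-3 \right)} = \left(-113\right) 32 + 8 \sqrt{-3} = -3616 + 8 i \sqrt{3}$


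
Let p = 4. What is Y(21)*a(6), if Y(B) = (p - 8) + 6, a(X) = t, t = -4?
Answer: -8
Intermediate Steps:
a(X) = -4
Y(B) = 2 (Y(B) = (4 - 8) + 6 = -4 + 6 = 2)
Y(21)*a(6) = 2*(-4) = -8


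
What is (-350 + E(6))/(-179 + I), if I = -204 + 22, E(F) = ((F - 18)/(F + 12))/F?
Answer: 3151/3249 ≈ 0.96984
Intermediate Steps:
E(F) = (-18 + F)/(F*(12 + F)) (E(F) = ((-18 + F)/(12 + F))/F = (-18 + F)/(F*(12 + F)))
I = -182
(-350 + E(6))/(-179 + I) = (-350 + (-18 + 6)/(6*(12 + 6)))/(-179 - 182) = (-350 + (1/6)*(-12)/18)/(-361) = (-350 + (1/6)*(1/18)*(-12))*(-1/361) = (-350 - 1/9)*(-1/361) = -3151/9*(-1/361) = 3151/3249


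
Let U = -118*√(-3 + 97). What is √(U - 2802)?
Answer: √(-2802 - 118*√94) ≈ 62.818*I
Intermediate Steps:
U = -118*√94 ≈ -1144.1
√(U - 2802) = √(-118*√94 - 2802) = √(-2802 - 118*√94)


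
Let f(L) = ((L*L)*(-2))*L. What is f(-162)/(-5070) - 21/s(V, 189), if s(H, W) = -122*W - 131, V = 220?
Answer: -32862876519/19594705 ≈ -1677.1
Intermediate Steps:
s(H, W) = -131 - 122*W
f(L) = -2*L³ (f(L) = (L²*(-2))*L = (-2*L²)*L = -2*L³)
f(-162)/(-5070) - 21/s(V, 189) = -2*(-162)³/(-5070) - 21/(-131 - 122*189) = -2*(-4251528)*(-1/5070) - 21/(-131 - 23058) = 8503056*(-1/5070) - 21/(-23189) = -1417176/845 - 21*(-1/23189) = -1417176/845 + 21/23189 = -32862876519/19594705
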